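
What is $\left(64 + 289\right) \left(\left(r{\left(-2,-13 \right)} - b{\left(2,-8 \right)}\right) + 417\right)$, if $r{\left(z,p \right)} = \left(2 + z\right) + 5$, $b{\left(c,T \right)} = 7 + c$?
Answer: $145789$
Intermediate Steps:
$r{\left(z,p \right)} = 7 + z$
$\left(64 + 289\right) \left(\left(r{\left(-2,-13 \right)} - b{\left(2,-8 \right)}\right) + 417\right) = \left(64 + 289\right) \left(\left(\left(7 - 2\right) - \left(7 + 2\right)\right) + 417\right) = 353 \left(\left(5 - 9\right) + 417\right) = 353 \left(-4 + 417\right) = 353 \cdot 413 = 145789$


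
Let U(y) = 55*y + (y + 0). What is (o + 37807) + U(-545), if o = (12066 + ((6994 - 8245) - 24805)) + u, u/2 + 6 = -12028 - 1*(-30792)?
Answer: 30813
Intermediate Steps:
u = 37516 (u = -12 + 2*(-12028 - 1*(-30792)) = -12 + 2*(-12028 + 30792) = -12 + 2*18764 = -12 + 37528 = 37516)
U(y) = 56*y (U(y) = 55*y + y = 56*y)
o = 23526 (o = (12066 + ((6994 - 8245) - 24805)) + 37516 = (12066 + (-1251 - 24805)) + 37516 = (12066 - 26056) + 37516 = -13990 + 37516 = 23526)
(o + 37807) + U(-545) = (23526 + 37807) + 56*(-545) = 61333 - 30520 = 30813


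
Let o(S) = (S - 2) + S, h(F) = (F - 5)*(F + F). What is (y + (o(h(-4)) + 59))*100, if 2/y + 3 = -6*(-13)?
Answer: 60308/3 ≈ 20103.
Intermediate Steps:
h(F) = 2*F*(-5 + F) (h(F) = (-5 + F)*(2*F) = 2*F*(-5 + F))
o(S) = -2 + 2*S (o(S) = (-2 + S) + S = -2 + 2*S)
y = 2/75 (y = 2/(-3 - 6*(-13)) = 2/(-3 + 78) = 2/75 ≈ 0.026667)
(y + (o(h(-4)) + 59))*100 = (2/75 + ((-2 + 2*(2*(-4)*(-5 - 4))) + 59))*100 = (2/75 + ((-2 + 2*(2*(-4)*(-9))) + 59))*100 = (2/75 + ((-2 + 2*72) + 59))*100 = (2/75 + ((-2 + 144) + 59))*100 = (2/75 + (142 + 59))*100 = (2/75 + 201)*100 = (15077/75)*100 = 60308/3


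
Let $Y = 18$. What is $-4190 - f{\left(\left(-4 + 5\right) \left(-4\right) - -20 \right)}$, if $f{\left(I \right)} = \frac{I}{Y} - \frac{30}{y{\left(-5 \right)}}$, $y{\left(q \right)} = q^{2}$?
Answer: $- \frac{188536}{45} \approx -4189.7$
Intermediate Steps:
$f{\left(I \right)} = - \frac{6}{5} + \frac{I}{18}$ ($f{\left(I \right)} = \frac{I}{18} - \frac{30}{\left(-5\right)^{2}} = I \frac{1}{18} - \frac{30}{25} = \frac{I}{18} - \frac{6}{5} = - \frac{6}{5} + \frac{I}{18}$)
$-4190 - f{\left(\left(-4 + 5\right) \left(-4\right) - -20 \right)} = -4190 - \left(- \frac{6}{5} + \frac{\left(-4 + 5\right) \left(-4\right) - -20}{18}\right) = -4190 - \left(- \frac{6}{5} + \frac{1 \left(-4\right) + 20}{18}\right) = -4190 - \left(- \frac{6}{5} + \frac{-4 + 20}{18}\right) = -4190 - \left(- \frac{6}{5} + \frac{1}{18} \cdot 16\right) = -4190 - \left(- \frac{6}{5} + \frac{8}{9}\right) = -4190 - - \frac{14}{45} = -4190 + \frac{14}{45} = - \frac{188536}{45}$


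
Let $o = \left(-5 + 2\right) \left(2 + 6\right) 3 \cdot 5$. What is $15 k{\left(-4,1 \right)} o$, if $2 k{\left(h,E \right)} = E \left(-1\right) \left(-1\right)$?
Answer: $-2700$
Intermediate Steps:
$k{\left(h,E \right)} = \frac{E}{2}$ ($k{\left(h,E \right)} = \frac{E \left(-1\right) \left(-1\right)}{2} = \frac{- E \left(-1\right)}{2} = \frac{E}{2}$)
$o = -360$ ($o = \left(-3\right) 8 \cdot 3 \cdot 5 = \left(-24\right) 3 \cdot 5 = \left(-72\right) 5 = -360$)
$15 k{\left(-4,1 \right)} o = 15 \cdot \frac{1}{2} \cdot 1 \left(-360\right) = 15 \cdot \frac{1}{2} \left(-360\right) = \frac{15}{2} \left(-360\right) = -2700$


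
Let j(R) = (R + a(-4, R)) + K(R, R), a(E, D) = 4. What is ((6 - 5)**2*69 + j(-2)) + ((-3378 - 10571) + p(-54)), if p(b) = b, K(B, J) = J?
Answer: -13934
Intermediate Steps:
j(R) = 4 + 2*R (j(R) = (R + 4) + R = (4 + R) + R = 4 + 2*R)
((6 - 5)**2*69 + j(-2)) + ((-3378 - 10571) + p(-54)) = ((6 - 5)**2*69 + (4 + 2*(-2))) + ((-3378 - 10571) - 54) = (1**2*69 + (4 - 4)) + (-13949 - 54) = (1*69 + 0) - 14003 = (69 + 0) - 14003 = 69 - 14003 = -13934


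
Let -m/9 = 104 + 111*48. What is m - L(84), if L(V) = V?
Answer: -48972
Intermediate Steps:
m = -48888 (m = -9*(104 + 111*48) = -9*(104 + 5328) = -9*5432 = -48888)
m - L(84) = -48888 - 1*84 = -48888 - 84 = -48972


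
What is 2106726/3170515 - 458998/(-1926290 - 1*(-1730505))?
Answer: 373545078776/124147855855 ≈ 3.0089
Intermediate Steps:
2106726/3170515 - 458998/(-1926290 - 1*(-1730505)) = 2106726*(1/3170515) - 458998/(-1926290 + 1730505) = 2106726/3170515 - 458998/(-195785) = 2106726/3170515 - 458998*(-1/195785) = 2106726/3170515 + 458998/195785 = 373545078776/124147855855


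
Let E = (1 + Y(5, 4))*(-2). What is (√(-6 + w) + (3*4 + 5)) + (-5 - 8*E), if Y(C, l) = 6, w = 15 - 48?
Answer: 124 + I*√39 ≈ 124.0 + 6.245*I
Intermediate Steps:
w = -33
E = -14 (E = (1 + 6)*(-2) = 7*(-2) = -14)
(√(-6 + w) + (3*4 + 5)) + (-5 - 8*E) = (√(-6 - 33) + (3*4 + 5)) + (-5 - 8*(-14)) = (√(-39) + (12 + 5)) + (-5 + 112) = (I*√39 + 17) + 107 = (17 + I*√39) + 107 = 124 + I*√39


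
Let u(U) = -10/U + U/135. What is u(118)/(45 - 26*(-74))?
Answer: 6287/15683085 ≈ 0.00040088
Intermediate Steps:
u(U) = -10/U + U/135 (u(U) = -10/U + U*(1/135) = -10/U + U/135)
u(118)/(45 - 26*(-74)) = (-10/118 + (1/135)*118)/(45 - 26*(-74)) = (-10*1/118 + 118/135)/(45 + 1924) = (-5/59 + 118/135)/1969 = (6287/7965)*(1/1969) = 6287/15683085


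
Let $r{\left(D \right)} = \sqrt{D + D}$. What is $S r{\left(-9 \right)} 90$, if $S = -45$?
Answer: $- 12150 i \sqrt{2} \approx - 17183.0 i$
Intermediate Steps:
$r{\left(D \right)} = \sqrt{2} \sqrt{D}$ ($r{\left(D \right)} = \sqrt{2 D} = \sqrt{2} \sqrt{D}$)
$S r{\left(-9 \right)} 90 = - 45 \sqrt{2} \sqrt{-9} \cdot 90 = - 45 \sqrt{2} \cdot 3 i 90 = - 45 \cdot 3 i \sqrt{2} \cdot 90 = - 135 i \sqrt{2} \cdot 90 = - 12150 i \sqrt{2}$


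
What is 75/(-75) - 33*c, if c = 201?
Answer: -6634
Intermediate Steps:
75/(-75) - 33*c = 75/(-75) - 33*201 = 75*(-1/75) - 6633 = -1 - 6633 = -6634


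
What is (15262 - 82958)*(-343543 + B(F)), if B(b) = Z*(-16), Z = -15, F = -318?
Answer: 23240239888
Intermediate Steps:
B(b) = 240 (B(b) = -15*(-16) = 240)
(15262 - 82958)*(-343543 + B(F)) = (15262 - 82958)*(-343543 + 240) = -67696*(-343303) = 23240239888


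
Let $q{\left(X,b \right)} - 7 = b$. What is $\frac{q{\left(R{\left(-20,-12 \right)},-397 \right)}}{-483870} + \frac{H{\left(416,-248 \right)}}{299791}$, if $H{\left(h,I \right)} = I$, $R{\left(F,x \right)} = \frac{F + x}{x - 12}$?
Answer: $- \frac{102709}{4835329039} \approx -2.1241 \cdot 10^{-5}$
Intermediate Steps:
$R{\left(F,x \right)} = \frac{F + x}{-12 + x}$
$q{\left(X,b \right)} = 7 + b$
$\frac{q{\left(R{\left(-20,-12 \right)},-397 \right)}}{-483870} + \frac{H{\left(416,-248 \right)}}{299791} = \frac{7 - 397}{-483870} - \frac{248}{299791} = \left(-390\right) \left(- \frac{1}{483870}\right) - \frac{248}{299791} = \frac{13}{16129} - \frac{248}{299791} = - \frac{102709}{4835329039}$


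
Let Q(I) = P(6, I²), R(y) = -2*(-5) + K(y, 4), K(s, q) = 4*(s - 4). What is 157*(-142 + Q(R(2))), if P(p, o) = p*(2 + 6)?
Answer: -14758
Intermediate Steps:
K(s, q) = -16 + 4*s (K(s, q) = 4*(-4 + s) = -16 + 4*s)
R(y) = -6 + 4*y (R(y) = -2*(-5) + (-16 + 4*y) = 10 + (-16 + 4*y) = -6 + 4*y)
P(p, o) = 8*p (P(p, o) = p*8 = 8*p)
Q(I) = 48 (Q(I) = 8*6 = 48)
157*(-142 + Q(R(2))) = 157*(-142 + 48) = 157*(-94) = -14758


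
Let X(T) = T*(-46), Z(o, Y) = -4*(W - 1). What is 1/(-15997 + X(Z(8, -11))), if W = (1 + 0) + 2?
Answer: -1/15629 ≈ -6.3984e-5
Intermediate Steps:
W = 3 (W = 1 + 2 = 3)
Z(o, Y) = -8 (Z(o, Y) = -4*(3 - 1) = -4*2 = -8)
X(T) = -46*T
1/(-15997 + X(Z(8, -11))) = 1/(-15997 - 46*(-8)) = 1/(-15997 + 368) = 1/(-15629) = -1/15629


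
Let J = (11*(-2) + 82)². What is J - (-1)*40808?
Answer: 44408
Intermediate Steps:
J = 3600 (J = (-22 + 82)² = 60² = 3600)
J - (-1)*40808 = 3600 - (-1)*40808 = 3600 - 1*(-40808) = 3600 + 40808 = 44408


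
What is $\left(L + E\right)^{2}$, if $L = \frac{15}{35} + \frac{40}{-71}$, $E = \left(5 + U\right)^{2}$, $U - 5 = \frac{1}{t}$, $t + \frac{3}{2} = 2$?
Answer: $\frac{5112393001}{247009} \approx 20697.0$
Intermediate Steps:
$t = \frac{1}{2}$ ($t = - \frac{3}{2} + 2 = \frac{1}{2} \approx 0.5$)
$U = 7$ ($U = 5 + \frac{1}{\frac{1}{2}} = 5 + 2 = 7$)
$E = 144$ ($E = \left(5 + 7\right)^{2} = 12^{2} = 144$)
$L = - \frac{67}{497}$ ($L = 15 \cdot \frac{1}{35} + 40 \left(- \frac{1}{71}\right) = \frac{3}{7} - \frac{40}{71} = - \frac{67}{497} \approx -0.13481$)
$\left(L + E\right)^{2} = \left(- \frac{67}{497} + 144\right)^{2} = \left(\frac{71501}{497}\right)^{2} = \frac{5112393001}{247009}$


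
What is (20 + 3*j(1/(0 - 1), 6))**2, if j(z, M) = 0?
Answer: 400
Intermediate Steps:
(20 + 3*j(1/(0 - 1), 6))**2 = (20 + 3*0)**2 = (20 + 0)**2 = 20**2 = 400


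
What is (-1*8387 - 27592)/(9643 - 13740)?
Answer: 35979/4097 ≈ 8.7818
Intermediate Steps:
(-1*8387 - 27592)/(9643 - 13740) = (-8387 - 27592)/(-4097) = -35979*(-1/4097) = 35979/4097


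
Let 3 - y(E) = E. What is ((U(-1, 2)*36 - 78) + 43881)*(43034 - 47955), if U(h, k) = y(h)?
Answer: -216263187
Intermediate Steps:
y(E) = 3 - E
U(h, k) = 3 - h
((U(-1, 2)*36 - 78) + 43881)*(43034 - 47955) = (((3 - 1*(-1))*36 - 78) + 43881)*(43034 - 47955) = (((3 + 1)*36 - 78) + 43881)*(-4921) = ((4*36 - 78) + 43881)*(-4921) = ((144 - 78) + 43881)*(-4921) = (66 + 43881)*(-4921) = 43947*(-4921) = -216263187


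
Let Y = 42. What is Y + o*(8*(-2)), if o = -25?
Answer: 442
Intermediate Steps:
Y + o*(8*(-2)) = 42 - 200*(-2) = 42 - 25*(-16) = 42 + 400 = 442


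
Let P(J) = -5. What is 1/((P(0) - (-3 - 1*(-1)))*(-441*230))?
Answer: 1/304290 ≈ 3.2863e-6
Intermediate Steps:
1/((P(0) - (-3 - 1*(-1)))*(-441*230)) = 1/((-5 - (-3 - 1*(-1)))*(-441*230)) = 1/((-5 - (-3 + 1))*(-101430)) = 1/((-5 - 1*(-2))*(-101430)) = 1/((-5 + 2)*(-101430)) = 1/(-3*(-101430)) = 1/304290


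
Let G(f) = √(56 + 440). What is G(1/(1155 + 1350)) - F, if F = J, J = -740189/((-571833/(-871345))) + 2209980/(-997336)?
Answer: 160810768636642805/142577409222 + 4*√31 ≈ 1.1279e+6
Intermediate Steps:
G(f) = 4*√31 (G(f) = √496 = 4*√31)
J = -160810768636642805/142577409222 (J = -740189/((-571833*(-1/871345))) + 2209980*(-1/997336) = -740189/571833/871345 - 552495/249334 = -740189*871345/571833 - 552495/249334 = -644959984205/571833 - 552495/249334 = -160810768636642805/142577409222 ≈ -1.1279e+6)
F = -160810768636642805/142577409222 ≈ -1.1279e+6
G(1/(1155 + 1350)) - F = 4*√31 - 1*(-160810768636642805/142577409222) = 4*√31 + 160810768636642805/142577409222 = 160810768636642805/142577409222 + 4*√31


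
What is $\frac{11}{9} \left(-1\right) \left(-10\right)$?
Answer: $\frac{110}{9} \approx 12.222$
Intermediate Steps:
$\frac{11}{9} \left(-1\right) \left(-10\right) = \left(- \frac{11}{9}\right) \left(-10\right) = \frac{110}{9}$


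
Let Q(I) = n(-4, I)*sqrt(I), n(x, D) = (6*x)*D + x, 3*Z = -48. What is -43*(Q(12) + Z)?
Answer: 688 + 25112*sqrt(3) ≈ 44183.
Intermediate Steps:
Z = -16 (Z = (1/3)*(-48) = -16)
n(x, D) = x + 6*D*x (n(x, D) = 6*D*x + x = x + 6*D*x)
Q(I) = sqrt(I)*(-4 - 24*I) (Q(I) = (-4*(1 + 6*I))*sqrt(I) = (-4 - 24*I)*sqrt(I) = sqrt(I)*(-4 - 24*I))
-43*(Q(12) + Z) = -43*(sqrt(12)*(-4 - 24*12) - 16) = -43*((2*sqrt(3))*(-4 - 288) - 16) = -43*((2*sqrt(3))*(-292) - 16) = -43*(-584*sqrt(3) - 16) = -43*(-16 - 584*sqrt(3)) = 688 + 25112*sqrt(3)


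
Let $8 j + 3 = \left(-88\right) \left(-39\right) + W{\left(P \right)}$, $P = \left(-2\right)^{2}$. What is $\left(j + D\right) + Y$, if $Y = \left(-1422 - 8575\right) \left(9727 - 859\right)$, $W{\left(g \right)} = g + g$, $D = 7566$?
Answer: $- \frac{709163203}{8} \approx -8.8645 \cdot 10^{7}$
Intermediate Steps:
$P = 4$
$W{\left(g \right)} = 2 g$
$Y = -88653396$ ($Y = \left(-9997\right) 8868 = -88653396$)
$j = \frac{3437}{8}$ ($j = - \frac{3}{8} + \frac{\left(-88\right) \left(-39\right) + 2 \cdot 4}{8} = - \frac{3}{8} + \frac{3432 + 8}{8} = - \frac{3}{8} + \frac{1}{8} \cdot 3440 = - \frac{3}{8} + 430 = \frac{3437}{8} \approx 429.63$)
$\left(j + D\right) + Y = \left(\frac{3437}{8} + 7566\right) - 88653396 = \frac{63965}{8} - 88653396 = - \frac{709163203}{8}$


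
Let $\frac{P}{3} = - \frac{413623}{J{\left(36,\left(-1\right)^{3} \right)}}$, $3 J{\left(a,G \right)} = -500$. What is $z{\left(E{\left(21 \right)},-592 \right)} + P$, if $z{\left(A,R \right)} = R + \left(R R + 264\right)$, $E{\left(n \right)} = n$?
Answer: $\frac{178790607}{500} \approx 3.5758 \cdot 10^{5}$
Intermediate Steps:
$J{\left(a,G \right)} = - \frac{500}{3}$ ($J{\left(a,G \right)} = \frac{1}{3} \left(-500\right) = - \frac{500}{3}$)
$P = \frac{3722607}{500}$ ($P = 3 \left(- \frac{413623}{- \frac{500}{3}}\right) = 3 \left(\left(-413623\right) \left(- \frac{3}{500}\right)\right) = 3 \cdot \frac{1240869}{500} = \frac{3722607}{500} \approx 7445.2$)
$z{\left(A,R \right)} = 264 + R + R^{2}$ ($z{\left(A,R \right)} = R + \left(R^{2} + 264\right) = R + \left(264 + R^{2}\right) = 264 + R + R^{2}$)
$z{\left(E{\left(21 \right)},-592 \right)} + P = \left(264 - 592 + \left(-592\right)^{2}\right) + \frac{3722607}{500} = \left(264 - 592 + 350464\right) + \frac{3722607}{500} = 350136 + \frac{3722607}{500} = \frac{178790607}{500}$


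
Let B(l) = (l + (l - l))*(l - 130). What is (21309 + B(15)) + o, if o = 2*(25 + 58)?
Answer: 19750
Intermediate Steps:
B(l) = l*(-130 + l) (B(l) = (l + 0)*(-130 + l) = l*(-130 + l))
o = 166 (o = 2*83 = 166)
(21309 + B(15)) + o = (21309 + 15*(-130 + 15)) + 166 = (21309 + 15*(-115)) + 166 = (21309 - 1725) + 166 = 19584 + 166 = 19750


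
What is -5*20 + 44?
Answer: -56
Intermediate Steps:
-5*20 + 44 = -100 + 44 = -56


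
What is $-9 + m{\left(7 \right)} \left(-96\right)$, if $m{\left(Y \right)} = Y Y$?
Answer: $-4713$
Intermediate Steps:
$m{\left(Y \right)} = Y^{2}$
$-9 + m{\left(7 \right)} \left(-96\right) = -9 + 7^{2} \left(-96\right) = -9 + 49 \left(-96\right) = -9 - 4704 = -4713$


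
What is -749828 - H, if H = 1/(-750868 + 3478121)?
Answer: -2044970662485/2727253 ≈ -7.4983e+5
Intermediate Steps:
H = 1/2727253 ≈ 3.6667e-7
-749828 - H = -749828 - 1*1/2727253 = -749828 - 1/2727253 = -2044970662485/2727253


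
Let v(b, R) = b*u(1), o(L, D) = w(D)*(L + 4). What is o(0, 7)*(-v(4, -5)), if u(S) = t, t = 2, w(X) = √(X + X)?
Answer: -32*√14 ≈ -119.73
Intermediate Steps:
w(X) = √2*√X (w(X) = √(2*X) = √2*√X)
u(S) = 2
o(L, D) = √2*√D*(4 + L) (o(L, D) = (√2*√D)*(L + 4) = (√2*√D)*(4 + L) = √2*√D*(4 + L))
v(b, R) = 2*b (v(b, R) = b*2 = 2*b)
o(0, 7)*(-v(4, -5)) = (√2*√7*(4 + 0))*(-2*4) = (√2*√7*4)*(-1*8) = (4*√14)*(-8) = -32*√14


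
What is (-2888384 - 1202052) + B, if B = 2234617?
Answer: -1855819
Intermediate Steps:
(-2888384 - 1202052) + B = (-2888384 - 1202052) + 2234617 = -4090436 + 2234617 = -1855819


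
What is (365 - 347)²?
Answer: 324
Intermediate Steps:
(365 - 347)² = 18² = 324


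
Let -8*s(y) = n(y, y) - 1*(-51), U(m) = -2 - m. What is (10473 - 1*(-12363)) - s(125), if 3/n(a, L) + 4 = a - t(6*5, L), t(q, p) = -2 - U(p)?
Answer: 730953/32 ≈ 22842.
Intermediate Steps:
t(q, p) = p (t(q, p) = -2 - (-2 - p) = -2 + (2 + p) = p)
n(a, L) = 3/(-4 + a - L) (n(a, L) = 3/(-4 + (a - L)) = 3/(-4 + a - L))
s(y) = -201/32 (s(y) = -(3/(-4 + y - y) - 1*(-51))/8 = -(3/(-4) + 51)/8 = -(3*(-¼) + 51)/8 = -(-¾ + 51)/8 = -⅛*201/4 = -201/32)
(10473 - 1*(-12363)) - s(125) = (10473 - 1*(-12363)) - 1*(-201/32) = (10473 + 12363) + 201/32 = 22836 + 201/32 = 730953/32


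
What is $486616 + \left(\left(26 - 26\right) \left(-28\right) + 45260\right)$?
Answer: $531876$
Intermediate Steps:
$486616 + \left(\left(26 - 26\right) \left(-28\right) + 45260\right) = 486616 + \left(0 \left(-28\right) + 45260\right) = 486616 + \left(0 + 45260\right) = 486616 + 45260 = 531876$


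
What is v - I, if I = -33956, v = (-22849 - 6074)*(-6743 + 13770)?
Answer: -203207965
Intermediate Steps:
v = -203241921 (v = -28923*7027 = -203241921)
v - I = -203241921 - 1*(-33956) = -203241921 + 33956 = -203207965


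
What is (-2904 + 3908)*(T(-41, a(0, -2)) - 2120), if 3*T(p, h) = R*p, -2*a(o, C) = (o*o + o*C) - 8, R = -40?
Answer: -4738880/3 ≈ -1.5796e+6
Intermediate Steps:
a(o, C) = 4 - o²/2 - C*o/2 (a(o, C) = -((o*o + o*C) - 8)/2 = -((o² + C*o) - 8)/2 = -(-8 + o² + C*o)/2 = 4 - o²/2 - C*o/2)
T(p, h) = -40*p/3 (T(p, h) = (-40*p)/3 = -40*p/3)
(-2904 + 3908)*(T(-41, a(0, -2)) - 2120) = (-2904 + 3908)*(-40/3*(-41) - 2120) = 1004*(1640/3 - 2120) = 1004*(-4720/3) = -4738880/3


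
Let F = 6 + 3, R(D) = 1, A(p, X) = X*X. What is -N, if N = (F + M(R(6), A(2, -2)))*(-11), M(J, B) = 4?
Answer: 143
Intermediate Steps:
A(p, X) = X**2
F = 9
N = -143 (N = (9 + 4)*(-11) = 13*(-11) = -143)
-N = -1*(-143) = 143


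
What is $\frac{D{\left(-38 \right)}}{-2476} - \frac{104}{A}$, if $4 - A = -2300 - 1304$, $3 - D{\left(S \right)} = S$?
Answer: $- \frac{50679}{1116676} \approx -0.045384$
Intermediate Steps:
$D{\left(S \right)} = 3 - S$
$A = 3608$ ($A = 4 - \left(-2300 - 1304\right) = 4 - -3604 = 4 + 3604 = 3608$)
$\frac{D{\left(-38 \right)}}{-2476} - \frac{104}{A} = \frac{3 - -38}{-2476} - \frac{104}{3608} = \left(3 + 38\right) \left(- \frac{1}{2476}\right) - \frac{13}{451} = 41 \left(- \frac{1}{2476}\right) - \frac{13}{451} = - \frac{41}{2476} - \frac{13}{451} = - \frac{50679}{1116676}$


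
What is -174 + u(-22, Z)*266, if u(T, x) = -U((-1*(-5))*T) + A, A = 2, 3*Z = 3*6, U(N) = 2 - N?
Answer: -29434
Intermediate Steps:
Z = 6 (Z = (3*6)/3 = (1/3)*18 = 6)
u(T, x) = 5*T (u(T, x) = -(2 - (-1*(-5))*T) + 2 = -(2 - 5*T) + 2 = (-2 + 5*T) + 2 = 5*T)
-174 + u(-22, Z)*266 = -174 + (5*(-22))*266 = -174 - 110*266 = -174 - 29260 = -29434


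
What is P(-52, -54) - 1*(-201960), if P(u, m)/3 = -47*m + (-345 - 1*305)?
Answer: 207624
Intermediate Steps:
P(u, m) = -1950 - 141*m (P(u, m) = 3*(-47*m + (-345 - 1*305)) = 3*(-47*m + (-345 - 305)) = 3*(-47*m - 650) = 3*(-650 - 47*m) = -1950 - 141*m)
P(-52, -54) - 1*(-201960) = (-1950 - 141*(-54)) - 1*(-201960) = (-1950 + 7614) + 201960 = 5664 + 201960 = 207624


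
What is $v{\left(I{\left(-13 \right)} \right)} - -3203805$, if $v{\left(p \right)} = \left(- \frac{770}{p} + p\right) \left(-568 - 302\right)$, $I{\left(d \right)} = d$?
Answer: $\frac{41126595}{13} \approx 3.1636 \cdot 10^{6}$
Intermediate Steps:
$v{\left(p \right)} = - 870 p + \frac{669900}{p}$ ($v{\left(p \right)} = \left(p - \frac{770}{p}\right) \left(-870\right) = - 870 p + \frac{669900}{p}$)
$v{\left(I{\left(-13 \right)} \right)} - -3203805 = \left(\left(-870\right) \left(-13\right) + \frac{669900}{-13}\right) - -3203805 = \left(11310 + 669900 \left(- \frac{1}{13}\right)\right) + 3203805 = \left(11310 - \frac{669900}{13}\right) + 3203805 = - \frac{522870}{13} + 3203805 = \frac{41126595}{13}$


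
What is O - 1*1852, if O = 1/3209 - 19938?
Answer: -69924109/3209 ≈ -21790.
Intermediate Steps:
O = -63981041/3209 (O = 1/3209 - 19938 = -63981041/3209 ≈ -19938.)
O - 1*1852 = -63981041/3209 - 1*1852 = -63981041/3209 - 1852 = -69924109/3209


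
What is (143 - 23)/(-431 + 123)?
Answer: -30/77 ≈ -0.38961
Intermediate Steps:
(143 - 23)/(-431 + 123) = 120/(-308) = 120*(-1/308) = -30/77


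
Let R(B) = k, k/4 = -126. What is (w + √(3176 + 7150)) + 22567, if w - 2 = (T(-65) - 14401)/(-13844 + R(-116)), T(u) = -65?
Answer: 161917239/7174 + √10326 ≈ 22672.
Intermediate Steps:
k = -504 (k = 4*(-126) = -504)
R(B) = -504
w = 21581/7174 (w = 2 + (-65 - 14401)/(-13844 - 504) = 2 - 14466/(-14348) = 2 - 14466*(-1/14348) = 2 + 7233/7174 = 21581/7174 ≈ 3.0082)
(w + √(3176 + 7150)) + 22567 = (21581/7174 + √(3176 + 7150)) + 22567 = (21581/7174 + √10326) + 22567 = 161917239/7174 + √10326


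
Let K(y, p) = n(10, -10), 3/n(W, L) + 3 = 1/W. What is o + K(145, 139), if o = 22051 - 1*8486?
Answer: 393355/29 ≈ 13564.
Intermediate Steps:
n(W, L) = 3/(-3 + 1/W)
K(y, p) = -30/29 (K(y, p) = -3*10/(-1 + 3*10) = -3*10/(-1 + 30) = -3*10/29 = -3*10*1/29 = -30/29)
o = 13565 (o = 22051 - 8486 = 13565)
o + K(145, 139) = 13565 - 30/29 = 393355/29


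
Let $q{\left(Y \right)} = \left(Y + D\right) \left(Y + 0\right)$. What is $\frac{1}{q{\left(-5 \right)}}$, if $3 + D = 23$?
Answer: $- \frac{1}{75} \approx -0.013333$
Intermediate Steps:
$D = 20$ ($D = -3 + 23 = 20$)
$q{\left(Y \right)} = Y \left(20 + Y\right)$ ($q{\left(Y \right)} = \left(Y + 20\right) \left(Y + 0\right) = \left(20 + Y\right) Y = Y \left(20 + Y\right)$)
$\frac{1}{q{\left(-5 \right)}} = \frac{1}{\left(-5\right) \left(20 - 5\right)} = \frac{1}{\left(-5\right) 15} = \frac{1}{-75} = - \frac{1}{75}$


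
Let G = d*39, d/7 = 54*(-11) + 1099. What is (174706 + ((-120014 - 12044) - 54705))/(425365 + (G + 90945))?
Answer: -12057/654175 ≈ -0.018431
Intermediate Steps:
d = 3535 (d = 7*(54*(-11) + 1099) = 7*(-594 + 1099) = 7*505 = 3535)
G = 137865 (G = 3535*39 = 137865)
(174706 + ((-120014 - 12044) - 54705))/(425365 + (G + 90945)) = (174706 + ((-120014 - 12044) - 54705))/(425365 + (137865 + 90945)) = (174706 + (-132058 - 54705))/(425365 + 228810) = (174706 - 186763)/654175 = -12057*1/654175 = -12057/654175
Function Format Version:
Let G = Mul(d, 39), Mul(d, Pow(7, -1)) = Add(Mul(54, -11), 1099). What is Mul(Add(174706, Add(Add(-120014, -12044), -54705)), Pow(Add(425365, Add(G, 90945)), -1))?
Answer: Rational(-12057, 654175) ≈ -0.018431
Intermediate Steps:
d = 3535 (d = Mul(7, Add(Mul(54, -11), 1099)) = Mul(7, Add(-594, 1099)) = Mul(7, 505) = 3535)
G = 137865 (G = Mul(3535, 39) = 137865)
Mul(Add(174706, Add(Add(-120014, -12044), -54705)), Pow(Add(425365, Add(G, 90945)), -1)) = Mul(Add(174706, Add(Add(-120014, -12044), -54705)), Pow(Add(425365, Add(137865, 90945)), -1)) = Mul(Add(174706, Add(-132058, -54705)), Pow(Add(425365, 228810), -1)) = Mul(Add(174706, -186763), Pow(654175, -1)) = Mul(-12057, Rational(1, 654175)) = Rational(-12057, 654175)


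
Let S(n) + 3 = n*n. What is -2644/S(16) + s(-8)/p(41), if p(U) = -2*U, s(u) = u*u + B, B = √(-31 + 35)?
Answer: -116753/10373 ≈ -11.255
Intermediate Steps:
S(n) = -3 + n² (S(n) = -3 + n*n = -3 + n²)
B = 2 (B = √4 = 2)
s(u) = 2 + u² (s(u) = u*u + 2 = u² + 2 = 2 + u²)
-2644/S(16) + s(-8)/p(41) = -2644/(-3 + 16²) + (2 + (-8)²)/((-2*41)) = -2644/(-3 + 256) + (2 + 64)/(-82) = -2644/253 + 66*(-1/82) = -2644*1/253 - 33/41 = -2644/253 - 33/41 = -116753/10373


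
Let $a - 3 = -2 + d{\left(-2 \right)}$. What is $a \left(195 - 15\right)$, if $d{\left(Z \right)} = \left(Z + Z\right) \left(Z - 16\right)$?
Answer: $13140$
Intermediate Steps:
$d{\left(Z \right)} = 2 Z \left(-16 + Z\right)$
$a = 73$ ($a = 3 - \left(2 + 4 \left(-16 - 2\right)\right) = 3 - \left(2 + 4 \left(-18\right)\right) = 3 + \left(-2 + 72\right) = 3 + 70 = 73$)
$a \left(195 - 15\right) = 73 \left(195 - 15\right) = 73 \cdot 180 = 13140$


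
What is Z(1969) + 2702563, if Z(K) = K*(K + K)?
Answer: 10456485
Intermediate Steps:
Z(K) = 2*K² (Z(K) = K*(2*K) = 2*K²)
Z(1969) + 2702563 = 2*1969² + 2702563 = 2*3876961 + 2702563 = 7753922 + 2702563 = 10456485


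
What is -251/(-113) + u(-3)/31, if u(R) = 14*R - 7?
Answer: 2244/3503 ≈ 0.64059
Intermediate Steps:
u(R) = -7 + 14*R
-251/(-113) + u(-3)/31 = -251/(-113) + (-7 + 14*(-3))/31 = -251*(-1/113) + (-7 - 42)*(1/31) = 251/113 - 49*1/31 = 251/113 - 49/31 = 2244/3503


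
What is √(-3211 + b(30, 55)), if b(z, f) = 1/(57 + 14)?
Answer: 2*I*√4046645/71 ≈ 56.666*I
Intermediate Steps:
b(z, f) = 1/71
√(-3211 + b(30, 55)) = √(-3211 + 1/71) = √(-227980/71) = 2*I*√4046645/71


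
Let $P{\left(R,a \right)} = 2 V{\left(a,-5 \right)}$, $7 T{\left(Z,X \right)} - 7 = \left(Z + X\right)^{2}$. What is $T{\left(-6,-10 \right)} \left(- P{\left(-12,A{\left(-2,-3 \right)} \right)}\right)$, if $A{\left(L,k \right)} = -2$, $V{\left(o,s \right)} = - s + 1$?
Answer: $- \frac{3156}{7} \approx -450.86$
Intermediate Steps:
$V{\left(o,s \right)} = 1 - s$
$T{\left(Z,X \right)} = 1 + \frac{\left(X + Z\right)^{2}}{7}$ ($T{\left(Z,X \right)} = 1 + \frac{\left(Z + X\right)^{2}}{7} = 1 + \frac{\left(X + Z\right)^{2}}{7}$)
$P{\left(R,a \right)} = 12$ ($P{\left(R,a \right)} = 2 \left(1 - -5\right) = 2 \left(1 + 5\right) = 2 \cdot 6 = 12$)
$T{\left(-6,-10 \right)} \left(- P{\left(-12,A{\left(-2,-3 \right)} \right)}\right) = \left(1 + \frac{\left(-10 - 6\right)^{2}}{7}\right) \left(\left(-1\right) 12\right) = \left(1 + \frac{\left(-16\right)^{2}}{7}\right) \left(-12\right) = \left(1 + \frac{1}{7} \cdot 256\right) \left(-12\right) = \left(1 + \frac{256}{7}\right) \left(-12\right) = \frac{263}{7} \left(-12\right) = - \frac{3156}{7}$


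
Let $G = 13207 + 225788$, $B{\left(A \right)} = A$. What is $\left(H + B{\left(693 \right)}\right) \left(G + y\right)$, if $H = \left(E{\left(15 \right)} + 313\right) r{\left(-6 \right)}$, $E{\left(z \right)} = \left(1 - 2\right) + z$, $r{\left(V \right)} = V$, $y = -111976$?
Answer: $-161187111$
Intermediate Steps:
$E{\left(z \right)} = -1 + z$
$G = 238995$
$H = -1962$ ($H = \left(\left(-1 + 15\right) + 313\right) \left(-6\right) = \left(14 + 313\right) \left(-6\right) = 327 \left(-6\right) = -1962$)
$\left(H + B{\left(693 \right)}\right) \left(G + y\right) = \left(-1962 + 693\right) \left(238995 - 111976\right) = \left(-1269\right) 127019 = -161187111$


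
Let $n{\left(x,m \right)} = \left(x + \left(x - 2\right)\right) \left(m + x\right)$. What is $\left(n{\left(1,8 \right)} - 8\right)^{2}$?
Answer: $64$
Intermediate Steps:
$n{\left(x,m \right)} = \left(-2 + 2 x\right) \left(m + x\right)$ ($n{\left(x,m \right)} = \left(x + \left(-2 + x\right)\right) \left(m + x\right) = \left(-2 + 2 x\right) \left(m + x\right)$)
$\left(n{\left(1,8 \right)} - 8\right)^{2} = \left(\left(\left(-2\right) 8 - 2 + 2 \cdot 1^{2} + 2 \cdot 8 \cdot 1\right) - 8\right)^{2} = \left(\left(-16 - 2 + 2 \cdot 1 + 16\right) - 8\right)^{2} = \left(\left(-16 - 2 + 2 + 16\right) - 8\right)^{2} = \left(0 - 8\right)^{2} = \left(-8\right)^{2} = 64$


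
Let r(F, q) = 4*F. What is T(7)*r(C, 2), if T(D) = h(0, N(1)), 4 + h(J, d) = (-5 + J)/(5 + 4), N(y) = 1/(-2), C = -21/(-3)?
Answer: -1148/9 ≈ -127.56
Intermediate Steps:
C = 7 (C = -21*(-⅓) = 7)
N(y) = -½
h(J, d) = -41/9 + J/9 (h(J, d) = -4 + (-5 + J)/(5 + 4) = -4 + (-5 + J)/9 = -4 + (-5 + J)*(⅑) = -4 + (-5/9 + J/9) = -41/9 + J/9)
T(D) = -41/9 (T(D) = -41/9 + (⅑)*0 = -41/9 + 0 = -41/9)
T(7)*r(C, 2) = -164*7/9 = -41/9*28 = -1148/9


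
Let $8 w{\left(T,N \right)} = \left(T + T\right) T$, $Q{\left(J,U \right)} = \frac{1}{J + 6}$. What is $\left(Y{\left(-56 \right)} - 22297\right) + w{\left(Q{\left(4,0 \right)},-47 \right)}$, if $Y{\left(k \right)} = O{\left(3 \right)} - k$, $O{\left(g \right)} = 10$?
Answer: $- \frac{8892399}{400} \approx -22231.0$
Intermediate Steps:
$Q{\left(J,U \right)} = \frac{1}{6 + J}$
$w{\left(T,N \right)} = \frac{T^{2}}{4}$ ($w{\left(T,N \right)} = \frac{\left(T + T\right) T}{8} = \frac{2 T T}{8} = \frac{2 T^{2}}{8} = \frac{T^{2}}{4}$)
$Y{\left(k \right)} = 10 - k$
$\left(Y{\left(-56 \right)} - 22297\right) + w{\left(Q{\left(4,0 \right)},-47 \right)} = \left(\left(10 - -56\right) - 22297\right) + \frac{\left(\frac{1}{6 + 4}\right)^{2}}{4} = \left(\left(10 + 56\right) - 22297\right) + \frac{\left(\frac{1}{10}\right)^{2}}{4} = \left(66 - 22297\right) + \frac{1}{4 \cdot 100} = -22231 + \frac{1}{4} \cdot \frac{1}{100} = -22231 + \frac{1}{400} = - \frac{8892399}{400}$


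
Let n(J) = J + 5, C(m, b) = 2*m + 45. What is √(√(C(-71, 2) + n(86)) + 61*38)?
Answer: √(2318 + I*√6) ≈ 48.146 + 0.0254*I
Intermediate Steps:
C(m, b) = 45 + 2*m
n(J) = 5 + J
√(√(C(-71, 2) + n(86)) + 61*38) = √(√((45 + 2*(-71)) + (5 + 86)) + 61*38) = √(√((45 - 142) + 91) + 2318) = √(√(-97 + 91) + 2318) = √(√(-6) + 2318) = √(I*√6 + 2318) = √(2318 + I*√6)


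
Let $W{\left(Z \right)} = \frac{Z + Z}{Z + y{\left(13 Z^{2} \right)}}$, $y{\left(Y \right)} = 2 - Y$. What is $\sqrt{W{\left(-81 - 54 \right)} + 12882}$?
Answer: $\frac{\sqrt{180980829321177}}{118529} \approx 113.5$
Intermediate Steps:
$W{\left(Z \right)} = \frac{2 Z}{2 + Z - 13 Z^{2}}$ ($W{\left(Z \right)} = \frac{Z + Z}{Z - \left(-2 + 13 Z^{2}\right)} = \frac{2 Z}{Z - \left(-2 + 13 Z^{2}\right)} = \frac{2 Z}{2 + Z - 13 Z^{2}}$)
$\sqrt{W{\left(-81 - 54 \right)} + 12882} = \sqrt{\frac{2 \left(-81 - 54\right)}{2 - 135 - 13 \left(-81 - 54\right)^{2}} + 12882} = \sqrt{2 \left(-135\right) \frac{1}{2 - 135 - 13 \left(-135\right)^{2}} + 12882} = \sqrt{2 \left(-135\right) \frac{1}{2 - 135 - 236925} + 12882} = \sqrt{2 \left(-135\right) \frac{1}{-237058} + 12882} = \sqrt{2 \left(-135\right) \left(- \frac{1}{237058}\right) + 12882} = \sqrt{\frac{135}{118529} + 12882} = \sqrt{\frac{1526890713}{118529}} = \frac{\sqrt{180980829321177}}{118529}$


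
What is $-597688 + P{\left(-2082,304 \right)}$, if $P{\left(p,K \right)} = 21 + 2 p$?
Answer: $-601831$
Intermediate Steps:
$-597688 + P{\left(-2082,304 \right)} = -597688 + \left(21 + 2 \left(-2082\right)\right) = -597688 + \left(21 - 4164\right) = -597688 - 4143 = -601831$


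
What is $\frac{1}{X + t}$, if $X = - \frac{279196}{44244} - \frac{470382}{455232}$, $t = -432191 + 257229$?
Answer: $- \frac{839220192}{146837806171649} \approx -5.7153 \cdot 10^{-6}$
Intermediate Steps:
$t = -174962$
$X = - \frac{6162938945}{839220192}$ ($X = \left(-279196\right) \frac{1}{44244} - \frac{78397}{75872} = - \frac{69799}{11061} - \frac{78397}{75872} = - \frac{6162938945}{839220192} \approx -7.3437$)
$\frac{1}{X + t} = \frac{1}{- \frac{6162938945}{839220192} - 174962} = \frac{1}{- \frac{146837806171649}{839220192}} = - \frac{839220192}{146837806171649}$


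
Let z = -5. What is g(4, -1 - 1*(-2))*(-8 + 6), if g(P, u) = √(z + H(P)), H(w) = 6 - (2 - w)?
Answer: -2*√3 ≈ -3.4641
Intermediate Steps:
H(w) = 4 + w (H(w) = 6 + (-2 + w) = 4 + w)
g(P, u) = √(-1 + P) (g(P, u) = √(-5 + (4 + P)) = √(-1 + P))
g(4, -1 - 1*(-2))*(-8 + 6) = √(-1 + 4)*(-8 + 6) = √3*(-2) = -2*√3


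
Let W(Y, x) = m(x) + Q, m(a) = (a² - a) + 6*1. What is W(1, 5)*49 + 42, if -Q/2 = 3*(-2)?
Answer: 1904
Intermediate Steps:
m(a) = 6 + a² - a (m(a) = (a² - a) + 6 = 6 + a² - a)
Q = 12 (Q = -6*(-2) = -2*(-6) = 12)
W(Y, x) = 18 + x² - x (W(Y, x) = (6 + x² - x) + 12 = 18 + x² - x)
W(1, 5)*49 + 42 = (18 + 5² - 1*5)*49 + 42 = (18 + 25 - 5)*49 + 42 = 38*49 + 42 = 1862 + 42 = 1904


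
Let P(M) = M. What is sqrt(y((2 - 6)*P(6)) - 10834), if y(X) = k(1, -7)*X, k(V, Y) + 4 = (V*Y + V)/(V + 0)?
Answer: I*sqrt(10594) ≈ 102.93*I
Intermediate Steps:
k(V, Y) = -4 + (V + V*Y)/V (k(V, Y) = -4 + (V*Y + V)/(V + 0) = -4 + (V + V*Y)/V)
y(X) = -10*X (y(X) = (-3 - 7)*X = -10*X)
sqrt(y((2 - 6)*P(6)) - 10834) = sqrt(-10*(2 - 6)*6 - 10834) = sqrt(-(-40)*6 - 10834) = sqrt(-10*(-24) - 10834) = sqrt(240 - 10834) = sqrt(-10594) = I*sqrt(10594)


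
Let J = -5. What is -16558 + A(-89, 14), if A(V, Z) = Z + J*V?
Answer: -16099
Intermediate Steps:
A(V, Z) = Z - 5*V
-16558 + A(-89, 14) = -16558 + (14 - 5*(-89)) = -16558 + (14 + 445) = -16558 + 459 = -16099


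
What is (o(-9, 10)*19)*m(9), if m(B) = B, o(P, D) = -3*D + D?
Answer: -3420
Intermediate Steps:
o(P, D) = -2*D
(o(-9, 10)*19)*m(9) = (-2*10*19)*9 = -20*19*9 = -380*9 = -3420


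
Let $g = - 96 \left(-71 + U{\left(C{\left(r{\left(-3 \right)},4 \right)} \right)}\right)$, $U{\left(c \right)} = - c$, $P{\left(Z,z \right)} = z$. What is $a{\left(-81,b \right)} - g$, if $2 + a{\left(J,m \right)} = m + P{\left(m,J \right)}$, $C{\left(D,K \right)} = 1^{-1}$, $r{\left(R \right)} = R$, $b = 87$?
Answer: $-6908$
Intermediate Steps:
$C{\left(D,K \right)} = 1$
$a{\left(J,m \right)} = -2 + J + m$ ($a{\left(J,m \right)} = -2 + \left(m + J\right) = -2 + \left(J + m\right) = -2 + J + m$)
$g = 6912$ ($g = - 96 \left(-71 - 1\right) = \left(-96\right) \left(-72\right) = 6912$)
$a{\left(-81,b \right)} - g = \left(-2 - 81 + 87\right) - 6912 = 4 - 6912 = -6908$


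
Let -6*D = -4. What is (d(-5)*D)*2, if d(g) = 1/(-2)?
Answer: -⅔ ≈ -0.66667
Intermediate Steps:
d(g) = -½
D = ⅔ (D = -⅙*(-4) = ⅔ ≈ 0.66667)
(d(-5)*D)*2 = -½*⅔*2 = -⅓*2 = -⅔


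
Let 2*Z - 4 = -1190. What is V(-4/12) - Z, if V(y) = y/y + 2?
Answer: 596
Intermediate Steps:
Z = -593 (Z = 2 + (½)*(-1190) = 2 - 595 = -593)
V(y) = 3 (V(y) = 1 + 2 = 3)
V(-4/12) - Z = 3 - 1*(-593) = 3 + 593 = 596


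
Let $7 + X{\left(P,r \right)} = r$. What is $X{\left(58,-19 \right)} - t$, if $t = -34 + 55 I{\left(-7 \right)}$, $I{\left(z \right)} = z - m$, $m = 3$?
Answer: $558$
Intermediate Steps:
$X{\left(P,r \right)} = -7 + r$
$I{\left(z \right)} = -3 + z$ ($I{\left(z \right)} = z - 3 = -3 + z$)
$t = -584$ ($t = -34 + 55 \left(-3 - 7\right) = -34 + 55 \left(-10\right) = -34 - 550 = -584$)
$X{\left(58,-19 \right)} - t = \left(-7 - 19\right) - -584 = -26 + 584 = 558$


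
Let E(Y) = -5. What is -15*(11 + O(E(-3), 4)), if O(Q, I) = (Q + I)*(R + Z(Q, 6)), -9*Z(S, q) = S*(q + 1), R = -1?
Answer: -365/3 ≈ -121.67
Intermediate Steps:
Z(S, q) = -S*(1 + q)/9 (Z(S, q) = -S*(q + 1)/9 = -S*(1 + q)/9)
O(Q, I) = (-1 - 7*Q/9)*(I + Q) (O(Q, I) = (Q + I)*(-1 - Q*(1 + 6)/9) = (I + Q)*(-1 - ⅑*Q*7) = (I + Q)*(-1 - 7*Q/9) = (-1 - 7*Q/9)*(I + Q))
-15*(11 + O(E(-3), 4)) = -15*(11 + (-1*4 - 1*(-5) - 7/9*(-5)² - 7/9*4*(-5))) = -15*(11 + (-4 + 5 - 7/9*25 + 140/9)) = -15*(11 + (-4 + 5 - 175/9 + 140/9)) = -15*(11 - 26/9) = -15*73/9 = -365/3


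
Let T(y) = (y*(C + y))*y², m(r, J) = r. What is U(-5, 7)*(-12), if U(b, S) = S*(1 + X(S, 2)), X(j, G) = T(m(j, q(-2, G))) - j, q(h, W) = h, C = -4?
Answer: -85932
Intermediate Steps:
T(y) = y³*(-4 + y) (T(y) = (y*(-4 + y))*y² = y³*(-4 + y))
X(j, G) = -j + j³*(-4 + j) (X(j, G) = j³*(-4 + j) - j = -j + j³*(-4 + j))
U(b, S) = S*(1 + S*(-1 + S²*(-4 + S)))
U(-5, 7)*(-12) = (7*(1 - 1*7 + 7³*(-4 + 7)))*(-12) = (7*(1 - 7 + 343*3))*(-12) = (7*(1 - 7 + 1029))*(-12) = (7*1023)*(-12) = 7161*(-12) = -85932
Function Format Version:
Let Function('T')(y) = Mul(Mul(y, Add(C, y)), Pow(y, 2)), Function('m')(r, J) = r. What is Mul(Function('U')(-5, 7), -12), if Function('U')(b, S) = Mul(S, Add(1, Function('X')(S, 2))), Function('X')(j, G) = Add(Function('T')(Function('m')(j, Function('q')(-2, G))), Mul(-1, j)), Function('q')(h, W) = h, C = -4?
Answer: -85932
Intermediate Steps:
Function('T')(y) = Mul(Pow(y, 3), Add(-4, y)) (Function('T')(y) = Mul(Mul(y, Add(-4, y)), Pow(y, 2)) = Mul(Pow(y, 3), Add(-4, y)))
Function('X')(j, G) = Add(Mul(-1, j), Mul(Pow(j, 3), Add(-4, j))) (Function('X')(j, G) = Add(Mul(Pow(j, 3), Add(-4, j)), Mul(-1, j)) = Add(Mul(-1, j), Mul(Pow(j, 3), Add(-4, j))))
Function('U')(b, S) = Mul(S, Add(1, Mul(S, Add(-1, Mul(Pow(S, 2), Add(-4, S))))))
Mul(Function('U')(-5, 7), -12) = Mul(Mul(7, Add(1, Mul(-1, 7), Mul(Pow(7, 3), Add(-4, 7)))), -12) = Mul(Mul(7, Add(1, -7, Mul(343, 3))), -12) = Mul(Mul(7, Add(1, -7, 1029)), -12) = Mul(Mul(7, 1023), -12) = Mul(7161, -12) = -85932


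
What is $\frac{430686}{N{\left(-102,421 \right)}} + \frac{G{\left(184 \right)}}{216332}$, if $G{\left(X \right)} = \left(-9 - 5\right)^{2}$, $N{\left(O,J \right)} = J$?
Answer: $\frac{23292811567}{22768943} \approx 1023.0$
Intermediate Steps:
$G{\left(X \right)} = 196$ ($G{\left(X \right)} = \left(-14\right)^{2} = 196$)
$\frac{430686}{N{\left(-102,421 \right)}} + \frac{G{\left(184 \right)}}{216332} = \frac{430686}{421} + \frac{196}{216332} = 430686 \cdot \frac{1}{421} + 196 \cdot \frac{1}{216332} = \frac{430686}{421} + \frac{49}{54083} = \frac{23292811567}{22768943}$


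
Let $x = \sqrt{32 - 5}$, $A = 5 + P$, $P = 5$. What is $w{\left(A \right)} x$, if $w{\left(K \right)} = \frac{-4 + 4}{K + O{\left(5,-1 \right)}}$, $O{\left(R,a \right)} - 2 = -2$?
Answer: $0$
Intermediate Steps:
$O{\left(R,a \right)} = 0$ ($O{\left(R,a \right)} = 2 - 2 = 0$)
$A = 10$ ($A = 5 + 5 = 10$)
$x = 3 \sqrt{3}$ ($x = \sqrt{27} = 3 \sqrt{3} \approx 5.1962$)
$w{\left(K \right)} = 0$ ($w{\left(K \right)} = \frac{-4 + 4}{K + 0} = \frac{0}{K} = 0$)
$w{\left(A \right)} x = 0 \cdot 3 \sqrt{3} = 0$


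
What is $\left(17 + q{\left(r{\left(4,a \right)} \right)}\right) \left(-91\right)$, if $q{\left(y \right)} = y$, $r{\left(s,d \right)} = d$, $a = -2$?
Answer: $-1365$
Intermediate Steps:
$\left(17 + q{\left(r{\left(4,a \right)} \right)}\right) \left(-91\right) = \left(17 - 2\right) \left(-91\right) = 15 \left(-91\right) = -1365$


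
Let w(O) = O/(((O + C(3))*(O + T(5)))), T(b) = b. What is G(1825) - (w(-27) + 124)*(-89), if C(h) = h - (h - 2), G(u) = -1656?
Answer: 5156597/550 ≈ 9375.6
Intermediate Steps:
C(h) = 2 (C(h) = h - (-2 + h) = h + (2 - h) = 2)
w(O) = O/((2 + O)*(5 + O)) (w(O) = O/(((O + 2)*(O + 5))) = O/(((2 + O)*(5 + O))) = O*(1/((2 + O)*(5 + O))) = O/((2 + O)*(5 + O)))
G(1825) - (w(-27) + 124)*(-89) = -1656 - (-27/(10 + (-27)² + 7*(-27)) + 124)*(-89) = -1656 - (-27/(10 + 729 - 189) + 124)*(-89) = -1656 - (-27/550 + 124)*(-89) = -1656 - 68173*(-89)/550 = -1656 - 1*(-6067397/550) = -1656 + 6067397/550 = 5156597/550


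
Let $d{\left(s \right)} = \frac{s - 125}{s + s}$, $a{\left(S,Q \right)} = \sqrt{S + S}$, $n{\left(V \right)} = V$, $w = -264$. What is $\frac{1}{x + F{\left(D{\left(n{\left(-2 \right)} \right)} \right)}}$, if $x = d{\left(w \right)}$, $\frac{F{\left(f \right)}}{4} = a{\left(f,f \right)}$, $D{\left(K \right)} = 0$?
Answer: $\frac{528}{389} \approx 1.3573$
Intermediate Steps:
$a{\left(S,Q \right)} = \sqrt{2} \sqrt{S}$ ($a{\left(S,Q \right)} = \sqrt{2 S} = \sqrt{2} \sqrt{S}$)
$d{\left(s \right)} = \frac{-125 + s}{2 s}$
$F{\left(f \right)} = 4 \sqrt{2} \sqrt{f}$
$x = \frac{389}{528}$ ($x = \frac{-125 - 264}{2 \left(-264\right)} = \frac{1}{2} \left(- \frac{1}{264}\right) \left(-389\right) = \frac{389}{528} \approx 0.73674$)
$\frac{1}{x + F{\left(D{\left(n{\left(-2 \right)} \right)} \right)}} = \frac{1}{\frac{389}{528} + 4 \sqrt{2} \sqrt{0}} = \frac{1}{\frac{389}{528} + 4 \sqrt{2} \cdot 0} = \frac{1}{\frac{389}{528} + 0} = \frac{1}{\frac{389}{528}} = \frac{528}{389}$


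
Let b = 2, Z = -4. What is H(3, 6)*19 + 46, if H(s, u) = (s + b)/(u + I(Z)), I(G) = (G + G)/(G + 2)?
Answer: 111/2 ≈ 55.500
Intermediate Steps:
I(G) = 2*G/(2 + G) (I(G) = (2*G)/(2 + G) = 2*G/(2 + G))
H(s, u) = (2 + s)/(4 + u) (H(s, u) = (s + 2)/(u + 2*(-4)/(2 - 4)) = (2 + s)/(u + 2*(-4)/(-2)) = (2 + s)/(u + 2*(-4)*(-½)) = (2 + s)/(u + 4) = (2 + s)/(4 + u))
H(3, 6)*19 + 46 = ((2 + 3)/(4 + 6))*19 + 46 = (5/10)*19 + 46 = ((⅒)*5)*19 + 46 = (½)*19 + 46 = 19/2 + 46 = 111/2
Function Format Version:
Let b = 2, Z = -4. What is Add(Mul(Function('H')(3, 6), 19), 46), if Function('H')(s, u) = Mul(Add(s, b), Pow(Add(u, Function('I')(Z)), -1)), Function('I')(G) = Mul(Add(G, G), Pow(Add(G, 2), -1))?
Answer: Rational(111, 2) ≈ 55.500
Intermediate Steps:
Function('I')(G) = Mul(2, G, Pow(Add(2, G), -1)) (Function('I')(G) = Mul(Mul(2, G), Pow(Add(2, G), -1)) = Mul(2, G, Pow(Add(2, G), -1)))
Function('H')(s, u) = Mul(Pow(Add(4, u), -1), Add(2, s)) (Function('H')(s, u) = Mul(Add(s, 2), Pow(Add(u, Mul(2, -4, Pow(Add(2, -4), -1))), -1)) = Mul(Add(2, s), Pow(Add(u, Mul(2, -4, Pow(-2, -1))), -1)) = Mul(Add(2, s), Pow(Add(u, Mul(2, -4, Rational(-1, 2))), -1)) = Mul(Add(2, s), Pow(Add(u, 4), -1)) = Mul(Add(2, s), Pow(Add(4, u), -1)) = Mul(Pow(Add(4, u), -1), Add(2, s)))
Add(Mul(Function('H')(3, 6), 19), 46) = Add(Mul(Mul(Pow(Add(4, 6), -1), Add(2, 3)), 19), 46) = Add(Mul(Mul(Pow(10, -1), 5), 19), 46) = Add(Mul(Mul(Rational(1, 10), 5), 19), 46) = Add(Mul(Rational(1, 2), 19), 46) = Add(Rational(19, 2), 46) = Rational(111, 2)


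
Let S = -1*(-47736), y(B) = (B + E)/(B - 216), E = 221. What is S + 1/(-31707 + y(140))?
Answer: 6055168388/126847 ≈ 47736.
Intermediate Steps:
y(B) = (221 + B)/(-216 + B) (y(B) = (B + 221)/(B - 216) = (221 + B)/(-216 + B))
S = 47736
S + 1/(-31707 + y(140)) = 47736 + 1/(-31707 + (221 + 140)/(-216 + 140)) = 47736 + 1/(-31707 + 361/(-76)) = 47736 + 1/(-31707 - 1/76*361) = 47736 + 1/(-31707 - 19/4) = 47736 + 1/(-126847/4) = 47736 - 4/126847 = 6055168388/126847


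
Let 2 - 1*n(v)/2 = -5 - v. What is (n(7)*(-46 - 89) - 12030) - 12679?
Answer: -28489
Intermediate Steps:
n(v) = 14 + 2*v (n(v) = 4 - 2*(-5 - v) = 4 + (10 + 2*v) = 14 + 2*v)
(n(7)*(-46 - 89) - 12030) - 12679 = ((14 + 2*7)*(-46 - 89) - 12030) - 12679 = ((14 + 14)*(-135) - 12030) - 12679 = (28*(-135) - 12030) - 12679 = (-3780 - 12030) - 12679 = -15810 - 12679 = -28489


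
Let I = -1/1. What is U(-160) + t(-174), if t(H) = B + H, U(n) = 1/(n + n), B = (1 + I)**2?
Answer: -55681/320 ≈ -174.00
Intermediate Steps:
I = -1 (I = -1*1 = -1)
B = 0 (B = (1 - 1)**2 = 0**2 = 0)
U(n) = 1/(2*n)
t(H) = H (t(H) = 0 + H = H)
U(-160) + t(-174) = (1/2)/(-160) - 174 = (1/2)*(-1/160) - 174 = -1/320 - 174 = -55681/320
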